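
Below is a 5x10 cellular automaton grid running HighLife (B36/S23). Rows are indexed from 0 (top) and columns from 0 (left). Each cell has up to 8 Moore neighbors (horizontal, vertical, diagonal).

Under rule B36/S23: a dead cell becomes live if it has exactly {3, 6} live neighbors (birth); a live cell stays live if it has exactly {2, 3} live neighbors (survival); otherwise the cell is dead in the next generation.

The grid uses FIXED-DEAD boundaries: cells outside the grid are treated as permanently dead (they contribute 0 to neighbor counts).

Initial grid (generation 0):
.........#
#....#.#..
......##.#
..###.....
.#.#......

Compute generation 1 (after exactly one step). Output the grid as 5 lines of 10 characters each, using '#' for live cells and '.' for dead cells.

Simulating step by step:
Generation 0 (given above): 12 live cells
Generation 1: 12 live cells
(generation 1 grid is the final answer)

Answer: ..........
.......#..
...######.
..###.....
...##.....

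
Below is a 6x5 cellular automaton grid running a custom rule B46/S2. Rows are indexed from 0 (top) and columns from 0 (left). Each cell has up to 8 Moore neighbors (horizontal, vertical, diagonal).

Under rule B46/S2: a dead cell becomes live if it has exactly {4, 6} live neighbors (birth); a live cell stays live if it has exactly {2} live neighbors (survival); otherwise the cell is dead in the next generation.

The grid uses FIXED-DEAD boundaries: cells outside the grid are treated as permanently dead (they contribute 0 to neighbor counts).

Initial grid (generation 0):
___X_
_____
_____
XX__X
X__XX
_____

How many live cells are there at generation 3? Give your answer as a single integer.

Answer: 6

Derivation:
Simulating step by step:
Generation 0 (given above): 7 live cells
Generation 1: 6 live cells
_____
_____
_____
XX__X
X__XX
_____
Generation 2: 6 live cells
_____
_____
_____
XX__X
X__XX
_____
Generation 3: 6 live cells
_____
_____
_____
XX__X
X__XX
_____
Population at generation 3: 6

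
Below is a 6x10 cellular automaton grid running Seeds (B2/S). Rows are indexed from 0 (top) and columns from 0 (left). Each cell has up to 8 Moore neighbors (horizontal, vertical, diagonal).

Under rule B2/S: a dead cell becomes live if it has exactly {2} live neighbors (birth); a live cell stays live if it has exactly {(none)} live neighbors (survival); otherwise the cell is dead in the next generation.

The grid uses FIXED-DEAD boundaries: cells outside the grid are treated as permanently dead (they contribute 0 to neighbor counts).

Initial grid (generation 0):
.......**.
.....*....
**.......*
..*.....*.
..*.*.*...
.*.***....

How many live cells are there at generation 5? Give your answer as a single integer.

Simulating step by step:
Generation 0 (given above): 15 live cells
Generation 1: 14 live cells
......*...
**....**.*
..*.....*.
*....*.*.*
.......*..
......*...
Generation 2: 10 live cells
**...*..*.
..*..*....
.....*....
.*........
.....*....
.......*..
Generation 3: 13 live cells
..*.*.*...
*.........
.**.*.*...
....***...
......*...
......*...
Generation 4: 13 live cells
.*.*.*....
....*.**..
*......*..
.**.......
....*.....
.....*.*..
Generation 5: 20 live cells
..*....*..
****....*.
..**.*..*.
*..*......
.***.**...
....*.*...
Population at generation 5: 20

Answer: 20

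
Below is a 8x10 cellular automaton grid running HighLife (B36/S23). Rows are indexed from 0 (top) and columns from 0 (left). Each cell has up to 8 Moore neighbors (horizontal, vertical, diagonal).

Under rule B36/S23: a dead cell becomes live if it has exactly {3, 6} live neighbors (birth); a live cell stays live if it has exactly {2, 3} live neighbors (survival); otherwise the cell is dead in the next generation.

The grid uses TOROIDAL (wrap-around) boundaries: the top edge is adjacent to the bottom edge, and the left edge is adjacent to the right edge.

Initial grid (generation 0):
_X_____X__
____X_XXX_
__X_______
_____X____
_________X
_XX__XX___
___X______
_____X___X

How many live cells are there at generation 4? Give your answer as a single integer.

Simulating step by step:
Generation 0 (given above): 16 live cells
Generation 1: 15 live cells
_____X_X__
______XXX_
_____XXX__
__________
_____XX___
__X_______
__X_XXX___
__________
Generation 2: 11 live cells
_______XX_
________X_
_____X__X_
_______X__
__________
___XX_____
___X_X____
____X_____
Generation 3: 11 live cells
_______XX_
________XX
_______XX_
__________
__________
___XX_____
___X_X____
____X_____
Generation 4: 12 live cells
_______XXX
_________X
_______XXX
__________
__________
___XX_____
___X_X____
____X_____
Population at generation 4: 12

Answer: 12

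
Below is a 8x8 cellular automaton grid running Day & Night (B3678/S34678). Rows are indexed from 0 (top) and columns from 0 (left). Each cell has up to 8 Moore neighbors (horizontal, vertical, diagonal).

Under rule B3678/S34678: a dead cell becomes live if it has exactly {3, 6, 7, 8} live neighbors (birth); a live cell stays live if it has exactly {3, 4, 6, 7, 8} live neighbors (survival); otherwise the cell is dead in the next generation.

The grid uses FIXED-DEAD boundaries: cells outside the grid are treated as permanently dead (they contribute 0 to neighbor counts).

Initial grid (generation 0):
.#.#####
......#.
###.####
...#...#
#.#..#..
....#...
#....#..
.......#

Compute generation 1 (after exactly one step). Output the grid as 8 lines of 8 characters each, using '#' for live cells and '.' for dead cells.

Simulating step by step:
Generation 0 (given above): 23 live cells
Generation 1: 15 live cells
(generation 1 grid is the final answer)

Answer: .....##.
#....##.
...#.###
#..#....
...##...
.#...#..
........
........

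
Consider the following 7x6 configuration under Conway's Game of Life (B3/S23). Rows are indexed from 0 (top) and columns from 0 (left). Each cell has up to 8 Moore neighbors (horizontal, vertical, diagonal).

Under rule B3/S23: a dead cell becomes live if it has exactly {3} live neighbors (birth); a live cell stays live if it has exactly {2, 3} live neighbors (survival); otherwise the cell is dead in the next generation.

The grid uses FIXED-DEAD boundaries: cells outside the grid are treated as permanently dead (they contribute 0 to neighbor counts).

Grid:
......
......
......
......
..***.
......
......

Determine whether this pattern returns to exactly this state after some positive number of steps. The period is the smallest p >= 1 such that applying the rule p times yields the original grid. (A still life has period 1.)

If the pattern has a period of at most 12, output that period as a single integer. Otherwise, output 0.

Answer: 2

Derivation:
Simulating and comparing each generation to the original:
Gen 0 (original, given above): 3 live cells
Gen 1: 3 live cells, differs from original
Gen 2: 3 live cells, MATCHES original -> period = 2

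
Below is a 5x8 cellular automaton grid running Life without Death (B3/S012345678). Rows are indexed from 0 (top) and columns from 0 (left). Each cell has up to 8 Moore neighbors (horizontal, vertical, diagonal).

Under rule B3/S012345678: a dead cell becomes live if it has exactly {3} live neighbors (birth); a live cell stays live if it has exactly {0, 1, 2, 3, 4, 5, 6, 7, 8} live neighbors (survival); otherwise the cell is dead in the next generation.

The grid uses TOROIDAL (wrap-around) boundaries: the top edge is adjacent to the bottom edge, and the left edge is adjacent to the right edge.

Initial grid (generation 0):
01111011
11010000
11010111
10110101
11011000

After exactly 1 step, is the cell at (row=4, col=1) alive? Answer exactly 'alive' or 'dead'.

Answer: alive

Derivation:
Simulating step by step:
Generation 0 (given above): 24 live cells
Generation 1: 25 live cells
01111111
11010000
11010111
10110101
11011000

Cell (4,1) at generation 1: 1 -> alive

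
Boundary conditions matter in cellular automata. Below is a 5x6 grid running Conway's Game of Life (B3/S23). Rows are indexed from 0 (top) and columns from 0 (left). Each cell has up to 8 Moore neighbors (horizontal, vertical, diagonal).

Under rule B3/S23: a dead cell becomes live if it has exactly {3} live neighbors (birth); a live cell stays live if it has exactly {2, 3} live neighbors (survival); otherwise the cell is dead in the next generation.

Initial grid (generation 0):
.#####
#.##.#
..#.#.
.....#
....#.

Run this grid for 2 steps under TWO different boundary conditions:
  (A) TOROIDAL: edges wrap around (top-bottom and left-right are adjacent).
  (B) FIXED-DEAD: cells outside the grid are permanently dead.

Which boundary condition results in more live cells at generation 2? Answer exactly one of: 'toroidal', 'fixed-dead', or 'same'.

Answer: toroidal

Derivation:
Under TOROIDAL boundary, generation 2:
##....
#.#..#
###.#.
....#.
######
Population = 16

Under FIXED-DEAD boundary, generation 2:
......
.##..#
..#...
..##.#
....#.
Population = 8

Comparison: toroidal=16, fixed-dead=8 -> toroidal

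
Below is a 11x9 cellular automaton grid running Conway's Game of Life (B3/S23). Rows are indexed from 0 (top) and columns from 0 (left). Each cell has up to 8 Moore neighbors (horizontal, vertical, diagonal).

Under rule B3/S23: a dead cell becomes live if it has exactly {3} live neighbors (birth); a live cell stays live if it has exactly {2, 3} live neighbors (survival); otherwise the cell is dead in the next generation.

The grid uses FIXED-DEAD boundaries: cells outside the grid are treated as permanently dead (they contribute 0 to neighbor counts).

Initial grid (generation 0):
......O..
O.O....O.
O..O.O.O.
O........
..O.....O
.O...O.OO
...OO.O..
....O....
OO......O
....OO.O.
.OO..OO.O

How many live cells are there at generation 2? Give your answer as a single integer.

Simulating step by step:
Generation 0 (given above): 30 live cells
Generation 1: 34 live cells
.........
.O.....O.
O.....O..
.O.......
.O.....OO
..OOOOOOO
...OO.OO.
...OOO...
....OO...
O.O.OO.OO
....OOOO.
Generation 2: 18 live cells
.........
.........
OO.......
OO.....O.
.O.OOO..O
..O......
........O
.........
.........
.......OO
...OO..OO
Population at generation 2: 18

Answer: 18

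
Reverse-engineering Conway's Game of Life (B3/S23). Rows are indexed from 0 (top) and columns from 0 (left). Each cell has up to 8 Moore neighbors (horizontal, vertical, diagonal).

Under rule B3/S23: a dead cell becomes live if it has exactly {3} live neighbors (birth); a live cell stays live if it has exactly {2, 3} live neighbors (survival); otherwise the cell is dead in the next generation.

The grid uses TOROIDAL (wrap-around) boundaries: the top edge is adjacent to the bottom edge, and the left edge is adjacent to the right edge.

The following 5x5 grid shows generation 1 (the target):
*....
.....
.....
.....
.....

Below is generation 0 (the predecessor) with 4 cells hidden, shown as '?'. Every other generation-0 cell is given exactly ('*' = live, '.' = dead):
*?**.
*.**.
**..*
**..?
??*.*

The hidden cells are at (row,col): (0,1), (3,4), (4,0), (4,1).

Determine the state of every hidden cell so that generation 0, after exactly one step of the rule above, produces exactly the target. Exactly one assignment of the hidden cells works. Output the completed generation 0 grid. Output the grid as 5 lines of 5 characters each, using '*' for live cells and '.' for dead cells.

Answer: *.**.
*.**.
**..*
**..*
.**.*

Derivation:
Hidden generation-0 cells (in order): (0,1), (3,4), (4,0), (4,1).
A hidden cell only influences target cells in its own 3x3 neighborhood. Try each of the 2^4 = 16 assignments, step the completed generation 0 forward once under B3/S23, and compare with the target:
  (0,1)=. (3,4)=. (4,0)=. (4,1)=. -> step gives (2,3)='*' but target has '.' -> reject
  (0,1)=. (3,4)=. (4,0)=. (4,1)=* -> step gives (2,3)='*' but target has '.' -> reject
  (0,1)=. (3,4)=. (4,0)=* (4,1)=. -> step gives (2,3)='*' but target has '.' -> reject
  (0,1)=. (3,4)=. (4,0)=* (4,1)=* -> step gives (0,0)='.' but target has '*' -> reject
  (0,1)=. (3,4)=* (4,0)=. (4,1)=. -> step gives (3,2)='*' but target has '.' -> reject
  (0,1)=. (3,4)=* (4,0)=. (4,1)=* -> step reproduces the target at every cell -> ACCEPT
  (0,1)=. (3,4)=* (4,0)=* (4,1)=. -> step gives (3,2)='*' but target has '.' -> reject
  (0,1)=. (3,4)=* (4,0)=* (4,1)=* -> step gives (0,0)='.' but target has '*' -> reject
  (0,1)=* (3,4)=. (4,0)=. (4,1)=. -> step gives (2,3)='*' but target has '.' -> reject
  (0,1)=* (3,4)=. (4,0)=. (4,1)=* -> step gives (0,0)='.' but target has '*' -> reject
  (0,1)=* (3,4)=. (4,0)=* (4,1)=. -> step gives (0,0)='.' but target has '*' -> reject
  (0,1)=* (3,4)=. (4,0)=* (4,1)=* -> step gives (0,0)='.' but target has '*' -> reject
  (0,1)=* (3,4)=* (4,0)=. (4,1)=. -> step gives (3,2)='*' but target has '.' -> reject
  (0,1)=* (3,4)=* (4,0)=. (4,1)=* -> step gives (0,0)='.' but target has '*' -> reject
  (0,1)=* (3,4)=* (4,0)=* (4,1)=. -> step gives (0,0)='.' but target has '*' -> reject
  (0,1)=* (3,4)=* (4,0)=* (4,1)=* -> step gives (0,0)='.' but target has '*' -> reject
Unique solution: (0,1)=dead, (3,4)=live, (4,0)=dead, (4,1)=live.
Check: live-neighbor counts of every cell in the completed generation 0:
36555
46446
65445
75444
65454
Applying B3/S23 to generation 0 with these counts gives:
*....
.....
.....
.....
.....
which matches the target exactly.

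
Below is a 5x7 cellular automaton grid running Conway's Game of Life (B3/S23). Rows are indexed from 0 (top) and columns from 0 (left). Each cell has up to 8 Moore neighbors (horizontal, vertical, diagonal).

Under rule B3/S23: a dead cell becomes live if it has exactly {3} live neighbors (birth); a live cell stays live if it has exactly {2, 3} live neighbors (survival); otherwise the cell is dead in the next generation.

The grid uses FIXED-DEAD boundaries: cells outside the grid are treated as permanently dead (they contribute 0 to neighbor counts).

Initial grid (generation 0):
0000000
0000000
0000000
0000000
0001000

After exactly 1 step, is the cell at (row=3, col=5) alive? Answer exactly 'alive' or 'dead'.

Simulating step by step:
Generation 0 (given above): 1 live cells
Generation 1: 0 live cells
0000000
0000000
0000000
0000000
0000000

Cell (3,5) at generation 1: 0 -> dead

Answer: dead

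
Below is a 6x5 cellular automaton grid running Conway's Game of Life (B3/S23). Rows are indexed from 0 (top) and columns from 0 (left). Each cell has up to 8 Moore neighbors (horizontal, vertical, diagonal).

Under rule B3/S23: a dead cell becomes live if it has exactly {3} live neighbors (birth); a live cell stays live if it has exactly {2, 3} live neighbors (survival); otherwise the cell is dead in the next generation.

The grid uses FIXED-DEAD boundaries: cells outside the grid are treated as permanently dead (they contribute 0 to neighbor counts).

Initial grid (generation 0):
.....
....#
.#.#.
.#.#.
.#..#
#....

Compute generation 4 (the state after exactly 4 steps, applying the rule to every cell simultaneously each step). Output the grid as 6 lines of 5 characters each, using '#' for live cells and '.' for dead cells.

Answer: .....
...##
...##
..#.#
..##.
.###.

Derivation:
Simulating step by step:
Generation 0 (given above): 8 live cells
Generation 1: 9 live cells
.....
.....
...##
##.##
###..
.....
Generation 2: 9 live cells
.....
.....
..###
#...#
#.##.
.#...
Generation 3: 9 live cells
.....
...#.
...##
....#
#.##.
.##..
Generation 4: 11 live cells
(generation 4 grid is the final answer)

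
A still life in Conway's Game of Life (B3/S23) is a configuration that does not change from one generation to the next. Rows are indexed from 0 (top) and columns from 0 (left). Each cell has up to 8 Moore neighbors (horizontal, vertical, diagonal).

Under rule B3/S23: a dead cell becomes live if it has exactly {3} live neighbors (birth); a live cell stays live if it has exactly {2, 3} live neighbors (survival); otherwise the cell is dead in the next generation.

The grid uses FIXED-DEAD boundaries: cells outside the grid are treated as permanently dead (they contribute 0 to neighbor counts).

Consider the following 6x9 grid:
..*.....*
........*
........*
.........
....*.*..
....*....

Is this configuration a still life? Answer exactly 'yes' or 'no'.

Answer: no

Derivation:
Compute generation 1 and compare to generation 0 (given above):
Generation 1:
.........
.......**
.........
.........
.....*...
.....*...
Cell (0,2) differs: gen0=1 vs gen1=0 -> NOT a still life.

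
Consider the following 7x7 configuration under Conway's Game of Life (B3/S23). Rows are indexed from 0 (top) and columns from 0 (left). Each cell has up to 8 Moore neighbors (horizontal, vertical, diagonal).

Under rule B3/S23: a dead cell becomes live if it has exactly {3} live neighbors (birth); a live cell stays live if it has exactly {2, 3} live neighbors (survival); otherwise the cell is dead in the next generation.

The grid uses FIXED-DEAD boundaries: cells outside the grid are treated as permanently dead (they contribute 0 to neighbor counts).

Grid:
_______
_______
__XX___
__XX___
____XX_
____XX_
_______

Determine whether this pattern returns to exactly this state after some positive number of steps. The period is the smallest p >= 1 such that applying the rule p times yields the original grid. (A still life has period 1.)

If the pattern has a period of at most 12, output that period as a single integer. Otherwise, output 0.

Simulating and comparing each generation to the original:
Gen 0 (original, given above): 8 live cells
Gen 1: 6 live cells, differs from original
Gen 2: 8 live cells, MATCHES original -> period = 2

Answer: 2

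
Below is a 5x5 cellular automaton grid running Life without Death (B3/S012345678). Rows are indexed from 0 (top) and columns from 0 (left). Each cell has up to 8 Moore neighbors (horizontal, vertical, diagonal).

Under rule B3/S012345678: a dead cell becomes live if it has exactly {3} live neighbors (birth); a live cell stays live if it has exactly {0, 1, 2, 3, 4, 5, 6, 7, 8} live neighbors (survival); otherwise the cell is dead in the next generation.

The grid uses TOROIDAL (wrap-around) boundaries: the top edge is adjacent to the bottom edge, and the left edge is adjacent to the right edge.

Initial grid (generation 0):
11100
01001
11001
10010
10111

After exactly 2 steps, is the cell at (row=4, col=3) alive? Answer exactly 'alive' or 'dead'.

Answer: alive

Derivation:
Simulating step by step:
Generation 0 (given above): 14 live cells
Generation 1: 17 live cells
11100
01011
11111
10010
10111
Generation 2: 17 live cells
11100
01011
11111
10010
10111

Cell (4,3) at generation 2: 1 -> alive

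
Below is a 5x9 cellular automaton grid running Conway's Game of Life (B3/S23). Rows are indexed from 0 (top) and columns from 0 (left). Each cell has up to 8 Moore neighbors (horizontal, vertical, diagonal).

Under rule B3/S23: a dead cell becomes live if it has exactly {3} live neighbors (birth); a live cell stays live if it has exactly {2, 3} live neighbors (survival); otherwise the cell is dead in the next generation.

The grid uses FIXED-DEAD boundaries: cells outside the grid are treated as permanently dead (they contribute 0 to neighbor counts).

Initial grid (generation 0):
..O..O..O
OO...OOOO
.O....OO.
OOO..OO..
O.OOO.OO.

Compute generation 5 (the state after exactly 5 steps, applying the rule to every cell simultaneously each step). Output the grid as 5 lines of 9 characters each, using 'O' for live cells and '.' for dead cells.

Simulating step by step:
Generation 0 (given above): 23 live cells
Generation 1: 17 live cells
.O...O..O
OOO..O..O
........O
O...O....
O.OOO.OO.
Generation 2: 17 live cells
OOO......
OOO....OO
O........
.O..OO.O.
.O.OOO...
Generation 3: 18 live cells
O.O......
..O......
O.O...OOO
OOOO.OO..
..OO.OO..
Generation 4: 12 live cells
.O.......
..OO...O.
O....OOO.
O........
...O.OO..
Generation 5: 9 live cells
(generation 5 grid is the final answer)

Answer: ..O......
.OO....O.
.O....OO.
....O..O.
.........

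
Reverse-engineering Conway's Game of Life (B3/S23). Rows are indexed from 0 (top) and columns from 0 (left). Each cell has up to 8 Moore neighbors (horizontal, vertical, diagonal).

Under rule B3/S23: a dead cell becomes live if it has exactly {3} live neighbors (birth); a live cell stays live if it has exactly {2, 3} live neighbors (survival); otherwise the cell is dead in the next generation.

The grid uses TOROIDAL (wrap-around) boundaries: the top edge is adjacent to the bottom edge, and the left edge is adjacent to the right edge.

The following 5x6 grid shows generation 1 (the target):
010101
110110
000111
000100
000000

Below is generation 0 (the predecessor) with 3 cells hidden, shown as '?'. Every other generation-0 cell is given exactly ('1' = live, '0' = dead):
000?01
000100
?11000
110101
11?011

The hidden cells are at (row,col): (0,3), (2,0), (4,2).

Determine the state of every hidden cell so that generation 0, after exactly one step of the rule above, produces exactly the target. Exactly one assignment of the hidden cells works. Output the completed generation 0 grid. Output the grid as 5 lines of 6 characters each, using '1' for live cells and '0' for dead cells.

Hidden generation-0 cells (in order): (0,3), (2,0), (4,2).
A hidden cell only influences target cells in its own 3x3 neighborhood. Try each of the 2^3 = 8 assignments, step the completed generation 0 forward once under B3/S23, and compare with the target:
  (0,3)=0 (2,0)=0 (4,2)=0 -> step gives (0,1)='0' but target has '1' -> reject
  (0,3)=0 (2,0)=0 (4,2)=1 -> step gives (0,2)='1' but target has '0' -> reject
  (0,3)=0 (2,0)=1 (4,2)=0 -> step gives (0,1)='0' but target has '1' -> reject
  (0,3)=0 (2,0)=1 (4,2)=1 -> step gives (0,2)='1' but target has '0' -> reject
  (0,3)=1 (2,0)=0 (4,2)=0 -> step gives (0,1)='0' but target has '1' -> reject
  (0,3)=1 (2,0)=0 (4,2)=1 -> step gives (1,0)='0' but target has '1' -> reject
  (0,3)=1 (2,0)=1 (4,2)=0 -> step gives (0,1)='0' but target has '1' -> reject
  (0,3)=1 (2,0)=1 (4,2)=1 -> step reproduces the target at every cell -> ACCEPT
Unique solution: (0,3)=live, (2,0)=live, (4,2)=live.
Check: live-neighbor counts of every cell in the completed generation 0:
434353
334232
444333
776345
644455
Applying B3/S23 to generation 0 with these counts gives:
010101
110110
000111
000100
000000
which matches the target exactly.

Answer: 000101
000100
111000
110101
111011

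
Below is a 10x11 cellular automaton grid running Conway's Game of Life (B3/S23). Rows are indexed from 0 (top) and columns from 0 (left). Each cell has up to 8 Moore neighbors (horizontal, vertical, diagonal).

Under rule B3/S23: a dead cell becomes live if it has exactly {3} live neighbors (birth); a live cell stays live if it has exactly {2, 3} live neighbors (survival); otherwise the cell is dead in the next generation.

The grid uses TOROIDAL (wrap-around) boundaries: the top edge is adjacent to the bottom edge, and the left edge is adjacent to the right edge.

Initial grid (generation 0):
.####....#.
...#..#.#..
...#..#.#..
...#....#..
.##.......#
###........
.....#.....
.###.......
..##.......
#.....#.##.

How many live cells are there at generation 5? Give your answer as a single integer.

Simulating step by step:
Generation 0 (given above): 29 live cells
Generation 1: 31 live cells
.#####...##
.....#..##.
..###...##.
...#...#.#.
...#.......
#.#........
#..#.......
.#.##......
...#.......
....#...###
Generation 2: 29 live cells
#.##.#.....
.#...#.....
..###..#..#
.........#.
..##.......
.###.......
#..##......
...##......
..##.....#.
#....#..#.#
Generation 3: 24 live cells
#.#..##...#
##...##....
..###......
....#......
.#.#.......
.#.........
.#.........
...........
..##.....##
#........##
Generation 4: 19 live cells
.....##..#.
#.....#...#
.####......
....#......
..#........
##.........
...........
..#........
#........#.
..##.......
Generation 5: 25 live cells
.....##...#
#####.#...#
######.....
.#..#......
.#.........
.#.........
.#.........
...........
.###.......
..........#
Population at generation 5: 25

Answer: 25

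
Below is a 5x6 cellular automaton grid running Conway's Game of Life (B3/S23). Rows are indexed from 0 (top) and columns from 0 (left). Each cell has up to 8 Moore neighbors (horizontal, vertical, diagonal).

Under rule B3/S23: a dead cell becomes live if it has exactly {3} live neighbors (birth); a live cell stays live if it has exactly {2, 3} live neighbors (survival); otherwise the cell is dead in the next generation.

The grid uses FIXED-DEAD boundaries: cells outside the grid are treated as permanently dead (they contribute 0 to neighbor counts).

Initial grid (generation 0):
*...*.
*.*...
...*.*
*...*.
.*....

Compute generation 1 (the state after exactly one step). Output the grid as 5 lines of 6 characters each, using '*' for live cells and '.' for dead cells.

Simulating step by step:
Generation 0 (given above): 9 live cells
Generation 1: 8 live cells
(generation 1 grid is the final answer)

Answer: .*....
.*.**.
.*.**.
....*.
......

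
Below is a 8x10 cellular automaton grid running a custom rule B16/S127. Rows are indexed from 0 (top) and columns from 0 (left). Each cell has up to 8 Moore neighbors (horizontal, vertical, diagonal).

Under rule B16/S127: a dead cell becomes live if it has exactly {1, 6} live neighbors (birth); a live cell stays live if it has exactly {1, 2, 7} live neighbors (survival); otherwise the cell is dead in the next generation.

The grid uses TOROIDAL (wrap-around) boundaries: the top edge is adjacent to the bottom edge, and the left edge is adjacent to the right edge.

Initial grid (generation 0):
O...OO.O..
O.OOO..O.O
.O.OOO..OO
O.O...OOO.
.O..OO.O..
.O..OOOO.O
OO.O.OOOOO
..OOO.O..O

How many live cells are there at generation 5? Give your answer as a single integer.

Simulating step by step:
Generation 0 (given above): 44 live cells
Generation 1: 7 live cells
.......O..
.......O..
..........
..........
..........
O.....O.O.
....O.....
.....O....
Generation 2: 24 live cells
....OO.O..
.......O..
......OOO.
..........
OO...OO.O.
.O.OO.....
OO.OO...O.
...O.O.OO.
Generation 3: 19 live cells
..O..O...O
...O.....O
.....OO.OO
..O.O.....
OO...OO...
..........
OO......O.
....O.....
Generation 4: 32 live cells
.OO..OO..O
.O.O......
.O...OO.OO
..O.O.....
OO...OOO.O
....O...O.
OOOOOO.O..
....O.OO..
Generation 5: 18 live cells
.O........
...O......
.O...OO.OO
..O.O.....
OO....OO.O
..........
OOO.......
.....O....
Population at generation 5: 18

Answer: 18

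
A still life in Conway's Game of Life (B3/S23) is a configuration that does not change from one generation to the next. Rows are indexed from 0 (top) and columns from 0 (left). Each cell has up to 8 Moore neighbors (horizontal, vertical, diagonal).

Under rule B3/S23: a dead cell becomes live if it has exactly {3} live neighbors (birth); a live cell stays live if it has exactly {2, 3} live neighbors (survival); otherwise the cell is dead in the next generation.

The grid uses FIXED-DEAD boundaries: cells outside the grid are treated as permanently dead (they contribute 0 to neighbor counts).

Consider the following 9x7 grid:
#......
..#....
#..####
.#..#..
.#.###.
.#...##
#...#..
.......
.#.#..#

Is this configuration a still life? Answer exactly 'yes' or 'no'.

Answer: no

Derivation:
Compute generation 1 and compare to generation 0 (given above):
Generation 1:
.......
.#.###.
.#####.
##....#
##.#..#
####..#
.....#.
.......
.......
Cell (0,0) differs: gen0=1 vs gen1=0 -> NOT a still life.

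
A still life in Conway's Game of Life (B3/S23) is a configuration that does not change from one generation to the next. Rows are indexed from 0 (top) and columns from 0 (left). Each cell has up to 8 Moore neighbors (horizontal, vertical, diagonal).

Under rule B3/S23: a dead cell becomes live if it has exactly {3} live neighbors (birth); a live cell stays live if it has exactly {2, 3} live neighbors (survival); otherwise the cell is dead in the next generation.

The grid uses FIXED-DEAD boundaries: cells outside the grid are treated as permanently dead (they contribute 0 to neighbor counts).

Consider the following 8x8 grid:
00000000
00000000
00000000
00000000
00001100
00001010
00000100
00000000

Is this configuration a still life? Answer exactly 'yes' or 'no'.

Answer: yes

Derivation:
Compute generation 1 and compare to generation 0 (given above):
Generation 1:
00000000
00000000
00000000
00000000
00001100
00001010
00000100
00000000
The grids are IDENTICAL -> still life.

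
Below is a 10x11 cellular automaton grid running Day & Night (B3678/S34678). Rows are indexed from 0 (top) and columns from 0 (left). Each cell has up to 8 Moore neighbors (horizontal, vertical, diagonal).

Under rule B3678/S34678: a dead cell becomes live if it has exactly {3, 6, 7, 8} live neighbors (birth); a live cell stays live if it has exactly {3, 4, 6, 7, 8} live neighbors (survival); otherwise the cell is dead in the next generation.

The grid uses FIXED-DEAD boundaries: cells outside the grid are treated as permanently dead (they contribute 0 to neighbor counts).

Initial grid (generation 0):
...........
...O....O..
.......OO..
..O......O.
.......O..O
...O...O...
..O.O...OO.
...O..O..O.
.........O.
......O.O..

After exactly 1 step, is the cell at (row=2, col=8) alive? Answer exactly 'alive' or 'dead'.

Simulating step by step:
Generation 0 (given above): 20 live cells
Generation 1: 12 live cells
...........
.......O...
........OO.
.......O...
........O..
.........O.
.......OO..
.........OO
.......OO..
...........

Cell (2,8) at generation 1: 1 -> alive

Answer: alive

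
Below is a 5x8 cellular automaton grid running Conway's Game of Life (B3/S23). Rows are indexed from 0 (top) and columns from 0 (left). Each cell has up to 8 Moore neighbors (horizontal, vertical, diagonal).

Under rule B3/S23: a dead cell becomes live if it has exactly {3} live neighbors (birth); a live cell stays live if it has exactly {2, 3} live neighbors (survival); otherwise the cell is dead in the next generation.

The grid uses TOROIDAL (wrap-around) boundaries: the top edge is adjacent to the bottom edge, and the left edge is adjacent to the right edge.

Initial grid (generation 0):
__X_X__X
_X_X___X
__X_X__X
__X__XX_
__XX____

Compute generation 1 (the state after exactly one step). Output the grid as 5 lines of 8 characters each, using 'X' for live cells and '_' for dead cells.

Simulating step by step:
Generation 0 (given above): 14 live cells
Generation 1: 23 live cells
(generation 1 grid is the final answer)

Answer: XX__X___
_X__X_XX
XXX_XX_X
_XX_XXX_
_XX_XXX_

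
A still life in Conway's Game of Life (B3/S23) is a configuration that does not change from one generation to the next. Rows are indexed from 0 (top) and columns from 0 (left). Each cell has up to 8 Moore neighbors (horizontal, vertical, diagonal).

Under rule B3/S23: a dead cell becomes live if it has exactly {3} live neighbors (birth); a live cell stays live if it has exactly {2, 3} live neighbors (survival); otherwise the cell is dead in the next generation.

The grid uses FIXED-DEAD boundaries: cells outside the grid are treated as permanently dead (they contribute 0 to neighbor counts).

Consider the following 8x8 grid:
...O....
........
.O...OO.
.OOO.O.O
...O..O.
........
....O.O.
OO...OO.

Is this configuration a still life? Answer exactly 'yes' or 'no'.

Compute generation 1 and compare to generation 0 (given above):
Generation 1:
........
........
.O..OOO.
.O.O.O.O
...OO.O.
.....O..
......O.
.....OO.
Cell (0,3) differs: gen0=1 vs gen1=0 -> NOT a still life.

Answer: no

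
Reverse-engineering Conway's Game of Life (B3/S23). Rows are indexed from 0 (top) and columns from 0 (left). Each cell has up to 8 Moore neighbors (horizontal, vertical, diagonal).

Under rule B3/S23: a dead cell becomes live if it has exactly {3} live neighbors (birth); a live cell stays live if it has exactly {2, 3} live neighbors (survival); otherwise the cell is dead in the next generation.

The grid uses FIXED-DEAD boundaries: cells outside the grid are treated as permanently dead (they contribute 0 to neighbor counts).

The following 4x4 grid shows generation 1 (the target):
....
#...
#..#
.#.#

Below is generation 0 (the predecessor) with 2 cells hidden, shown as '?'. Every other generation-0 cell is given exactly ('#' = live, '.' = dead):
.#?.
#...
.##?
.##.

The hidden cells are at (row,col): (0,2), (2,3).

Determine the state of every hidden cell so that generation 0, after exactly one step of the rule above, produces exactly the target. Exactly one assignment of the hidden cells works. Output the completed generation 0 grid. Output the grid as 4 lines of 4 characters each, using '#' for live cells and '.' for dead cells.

Hidden generation-0 cells (in order): (0,2), (2,3).
A hidden cell only influences target cells in its own 3x3 neighborhood. Try each of the 2^2 = 4 assignments, step the completed generation 0 forward once under B3/S23, and compare with the target:
  (0,2)=. (2,3)=. -> step gives (1,2)='#' but target has '.' -> reject
  (0,2)=. (2,3)=# -> step reproduces the target at every cell -> ACCEPT
  (0,2)=# (2,3)=. -> step gives (0,1)='#' but target has '.' -> reject
  (0,2)=# (2,3)=# -> step gives (0,1)='#' but target has '.' -> reject
Unique solution: (0,2)=dead, (2,3)=live.
Check: live-neighbor counts of every cell in the completed generation 0:
2110
2442
3442
2343
Applying B3/S23 to generation 0 with these counts gives:
....
#...
#..#
.#.#
which matches the target exactly.

Answer: .#..
#...
.###
.##.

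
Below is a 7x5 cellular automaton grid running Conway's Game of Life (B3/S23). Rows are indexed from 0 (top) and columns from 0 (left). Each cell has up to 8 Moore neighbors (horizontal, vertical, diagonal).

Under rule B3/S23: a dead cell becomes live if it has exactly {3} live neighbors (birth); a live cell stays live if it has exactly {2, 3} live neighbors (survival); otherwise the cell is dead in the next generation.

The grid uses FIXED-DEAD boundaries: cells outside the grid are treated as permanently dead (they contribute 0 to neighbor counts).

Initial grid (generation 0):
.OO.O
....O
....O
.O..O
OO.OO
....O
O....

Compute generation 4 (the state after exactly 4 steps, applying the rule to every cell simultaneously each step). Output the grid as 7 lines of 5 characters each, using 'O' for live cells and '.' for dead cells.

Simulating step by step:
Generation 0 (given above): 13 live cells
Generation 1: 17 live cells
...O.
....O
...OO
OOO.O
OOOOO
OO.OO
.....
Generation 2: 7 live cells
.....
....O
.OO.O
O....
.....
O...O
.....
Generation 3: 4 live cells
.....
...O.
.O.O.
.O...
.....
.....
.....
Generation 4: 2 live cells
(generation 4 grid is the final answer)

Answer: .....
..O..
.....
..O..
.....
.....
.....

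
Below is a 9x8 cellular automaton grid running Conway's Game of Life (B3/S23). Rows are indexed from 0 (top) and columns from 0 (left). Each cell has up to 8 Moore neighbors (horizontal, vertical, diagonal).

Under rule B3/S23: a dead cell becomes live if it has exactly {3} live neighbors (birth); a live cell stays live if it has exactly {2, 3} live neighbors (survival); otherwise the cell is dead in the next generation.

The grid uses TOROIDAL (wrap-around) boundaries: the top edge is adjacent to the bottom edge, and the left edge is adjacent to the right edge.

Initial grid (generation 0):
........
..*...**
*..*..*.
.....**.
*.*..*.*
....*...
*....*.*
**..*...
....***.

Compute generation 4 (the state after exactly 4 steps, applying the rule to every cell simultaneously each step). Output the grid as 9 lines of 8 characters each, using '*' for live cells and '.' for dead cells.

Answer: *...****
*...**.*
**......
.****.*.
.*.*....
.*.....*
.*...*..
**.*.*..
**.*.***

Derivation:
Simulating step by step:
Generation 0 (given above): 22 live cells
Generation 1: 23 live cells
.......*
......**
........
**..**..
....**.*
.*..**..
**..**.*
**..*...
....**..
Generation 2: 28 live cells
.....*.*
......**
*....***
*...***.
.*.*....
.*.*...*
..**..**
.*.*..**
*...**..
Generation 3: 27 live cells
*...**.*
........
*...*...
**..*...
.*.*.***
.*.**.**
.*.**...
.*.*....
*...**..
Generation 4: 32 live cells
(generation 4 grid is the final answer)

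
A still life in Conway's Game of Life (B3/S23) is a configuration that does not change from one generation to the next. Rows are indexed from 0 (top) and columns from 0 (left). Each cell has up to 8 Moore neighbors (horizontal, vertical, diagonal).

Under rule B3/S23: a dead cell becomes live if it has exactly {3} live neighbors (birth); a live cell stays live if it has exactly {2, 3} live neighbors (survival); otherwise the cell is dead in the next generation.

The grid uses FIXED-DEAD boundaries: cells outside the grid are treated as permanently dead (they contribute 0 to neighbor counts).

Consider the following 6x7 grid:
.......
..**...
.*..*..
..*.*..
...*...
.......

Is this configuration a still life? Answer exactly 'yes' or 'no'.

Answer: yes

Derivation:
Compute generation 1 and compare to generation 0 (given above):
Generation 1:
.......
..**...
.*..*..
..*.*..
...*...
.......
The grids are IDENTICAL -> still life.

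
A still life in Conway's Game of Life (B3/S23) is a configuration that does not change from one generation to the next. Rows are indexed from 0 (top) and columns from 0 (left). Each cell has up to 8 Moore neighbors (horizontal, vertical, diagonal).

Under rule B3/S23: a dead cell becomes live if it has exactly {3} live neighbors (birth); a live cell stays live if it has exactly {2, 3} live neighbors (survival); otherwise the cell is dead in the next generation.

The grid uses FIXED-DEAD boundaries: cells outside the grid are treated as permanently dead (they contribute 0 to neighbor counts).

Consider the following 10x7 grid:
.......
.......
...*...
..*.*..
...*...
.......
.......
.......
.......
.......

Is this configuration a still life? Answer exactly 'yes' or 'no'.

Compute generation 1 and compare to generation 0 (given above):
Generation 1:
.......
.......
...*...
..*.*..
...*...
.......
.......
.......
.......
.......
The grids are IDENTICAL -> still life.

Answer: yes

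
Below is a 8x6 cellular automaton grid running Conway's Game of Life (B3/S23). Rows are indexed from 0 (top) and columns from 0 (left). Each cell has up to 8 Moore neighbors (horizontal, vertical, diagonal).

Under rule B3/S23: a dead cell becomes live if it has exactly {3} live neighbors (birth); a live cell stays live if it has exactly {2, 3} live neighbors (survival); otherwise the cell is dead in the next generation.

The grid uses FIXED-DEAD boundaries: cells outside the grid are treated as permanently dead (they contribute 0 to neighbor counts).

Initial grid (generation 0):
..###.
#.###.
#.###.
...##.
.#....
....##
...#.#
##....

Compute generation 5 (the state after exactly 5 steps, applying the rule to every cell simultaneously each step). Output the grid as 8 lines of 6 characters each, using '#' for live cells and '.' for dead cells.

Answer: ......
......
...##.
...##.
....##
.....#
....##
......

Derivation:
Simulating step by step:
Generation 0 (given above): 20 live cells
Generation 1: 12 live cells
.##.#.
.....#
.....#
.#..#.
...#.#
....##
.....#
......
Generation 2: 11 live cells
......
....##
....##
....##
...#.#
.....#
....##
......
Generation 3: 8 live cells
......
....##
...#..
...#..
.....#
.....#
....##
......
Generation 4: 7 live cells
......
....#.
...#..
....#.
....#.
.....#
....##
......
Generation 5: 9 live cells
(generation 5 grid is the final answer)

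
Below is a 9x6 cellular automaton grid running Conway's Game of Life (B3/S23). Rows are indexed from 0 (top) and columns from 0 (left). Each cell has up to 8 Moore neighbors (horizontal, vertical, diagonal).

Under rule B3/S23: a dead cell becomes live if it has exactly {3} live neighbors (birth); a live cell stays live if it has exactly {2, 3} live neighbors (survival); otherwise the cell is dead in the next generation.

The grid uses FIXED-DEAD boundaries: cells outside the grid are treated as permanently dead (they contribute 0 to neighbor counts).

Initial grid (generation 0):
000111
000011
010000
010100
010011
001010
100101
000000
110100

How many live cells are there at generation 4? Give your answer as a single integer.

Answer: 21

Derivation:
Simulating step by step:
Generation 0 (given above): 19 live cells
Generation 1: 20 live cells
000101
000101
001010
110010
010011
011000
000110
111010
000000
Generation 2: 23 live cells
000000
001101
011011
111010
000111
011001
100010
011010
010000
Generation 3: 21 live cells
000000
011101
100001
100000
100001
011001
100011
111100
011000
Generation 4: 21 live cells
001000
011010
101010
110000
100000
110001
100011
100110
100100
Population at generation 4: 21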